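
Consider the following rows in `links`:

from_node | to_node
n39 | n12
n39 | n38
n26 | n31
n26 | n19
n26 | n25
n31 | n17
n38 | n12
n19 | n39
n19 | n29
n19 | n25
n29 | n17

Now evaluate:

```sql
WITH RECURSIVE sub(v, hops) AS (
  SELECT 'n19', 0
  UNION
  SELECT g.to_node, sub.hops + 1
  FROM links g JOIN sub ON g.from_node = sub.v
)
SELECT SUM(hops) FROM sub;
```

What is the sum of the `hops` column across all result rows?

Base: (n19, hops=0).
Iteration 1: edges from {n19} -> (n25, hops=1), (n29, hops=1), (n39, hops=1).
Iteration 2: edges from {n25,n29,n39} -> (n12, hops=2), (n17, hops=2), (n38, hops=2).
Iteration 3: edges from {n12,n17,n38} -> (n12, hops=3).
Iteration 4: no outgoing edges from {n12}; recursion stops.
SUM(hops) = 0 + 1 + 1 + 1 + 2 + 2 + 2 + 3 = 12.

12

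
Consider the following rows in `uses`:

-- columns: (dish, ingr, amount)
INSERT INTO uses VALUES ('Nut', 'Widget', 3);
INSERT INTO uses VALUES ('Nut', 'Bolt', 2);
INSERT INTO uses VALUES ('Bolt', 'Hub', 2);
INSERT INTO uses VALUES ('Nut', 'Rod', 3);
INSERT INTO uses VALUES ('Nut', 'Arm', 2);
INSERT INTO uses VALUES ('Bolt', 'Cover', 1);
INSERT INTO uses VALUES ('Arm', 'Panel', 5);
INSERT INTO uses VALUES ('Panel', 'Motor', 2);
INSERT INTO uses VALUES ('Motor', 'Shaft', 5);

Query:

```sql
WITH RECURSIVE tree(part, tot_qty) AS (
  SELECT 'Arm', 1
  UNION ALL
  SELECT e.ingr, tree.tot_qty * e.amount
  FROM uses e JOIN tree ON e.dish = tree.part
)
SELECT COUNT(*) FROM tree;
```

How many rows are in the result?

4

Base: (Arm, tot_qty=1).
Iteration 1: components of {Arm} -> Panel = 1*5 = 5.
Iteration 2: components of {Panel} -> Motor = 5*2 = 10.
Iteration 3: components of {Motor} -> Shaft = 10*5 = 50.
Iteration 4: no further components; recursion stops.
Total rows emitted: 4.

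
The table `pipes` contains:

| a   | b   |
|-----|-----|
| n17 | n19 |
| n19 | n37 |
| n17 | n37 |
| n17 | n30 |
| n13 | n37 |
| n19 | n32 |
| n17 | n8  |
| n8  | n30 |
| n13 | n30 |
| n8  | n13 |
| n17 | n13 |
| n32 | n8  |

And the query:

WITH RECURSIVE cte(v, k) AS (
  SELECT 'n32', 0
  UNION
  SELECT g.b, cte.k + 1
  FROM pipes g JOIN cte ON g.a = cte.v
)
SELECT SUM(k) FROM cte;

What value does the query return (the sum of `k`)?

11

Base: (n32, k=0).
Iteration 1: edges from {n32} -> (n8, k=1).
Iteration 2: edges from {n8} -> (n13, k=2), (n30, k=2).
Iteration 3: edges from {n13,n30} -> (n30, k=3), (n37, k=3).
Iteration 4: no outgoing edges from {n30,n37}; recursion stops.
SUM(k) = 0 + 1 + 2 + 2 + 3 + 3 = 11.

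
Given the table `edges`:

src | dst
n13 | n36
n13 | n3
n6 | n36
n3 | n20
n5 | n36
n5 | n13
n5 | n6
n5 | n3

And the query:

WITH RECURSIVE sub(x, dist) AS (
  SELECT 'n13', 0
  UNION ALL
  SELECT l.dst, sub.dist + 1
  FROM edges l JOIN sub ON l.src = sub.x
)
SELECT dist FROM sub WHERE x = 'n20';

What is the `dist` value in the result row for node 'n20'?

2

Base: (n13, dist=0).
Iteration 1: edges from {n13} -> (n3, dist=1), (n36, dist=1).
Iteration 2: edges from {n3,n36} -> (n20, dist=2).
Iteration 3: no outgoing edges from {n20}; recursion stops.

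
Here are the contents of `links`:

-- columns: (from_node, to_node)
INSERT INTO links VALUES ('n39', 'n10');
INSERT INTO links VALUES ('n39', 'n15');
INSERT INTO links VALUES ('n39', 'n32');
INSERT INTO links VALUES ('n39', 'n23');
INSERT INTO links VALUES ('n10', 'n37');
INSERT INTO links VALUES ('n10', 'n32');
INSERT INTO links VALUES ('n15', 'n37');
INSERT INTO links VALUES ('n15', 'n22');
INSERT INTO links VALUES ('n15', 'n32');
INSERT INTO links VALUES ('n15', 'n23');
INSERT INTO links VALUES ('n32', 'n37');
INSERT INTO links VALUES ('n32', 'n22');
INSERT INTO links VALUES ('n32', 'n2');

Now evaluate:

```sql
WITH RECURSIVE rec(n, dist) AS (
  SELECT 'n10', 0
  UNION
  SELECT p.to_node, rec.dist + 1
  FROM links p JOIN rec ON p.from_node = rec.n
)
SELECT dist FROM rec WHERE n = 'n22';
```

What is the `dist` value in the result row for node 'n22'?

2

Base: (n10, dist=0).
Iteration 1: edges from {n10} -> (n32, dist=1), (n37, dist=1).
Iteration 2: edges from {n32,n37} -> (n2, dist=2), (n22, dist=2), (n37, dist=2).
Iteration 3: no outgoing edges from {n2,n22,n37}; recursion stops.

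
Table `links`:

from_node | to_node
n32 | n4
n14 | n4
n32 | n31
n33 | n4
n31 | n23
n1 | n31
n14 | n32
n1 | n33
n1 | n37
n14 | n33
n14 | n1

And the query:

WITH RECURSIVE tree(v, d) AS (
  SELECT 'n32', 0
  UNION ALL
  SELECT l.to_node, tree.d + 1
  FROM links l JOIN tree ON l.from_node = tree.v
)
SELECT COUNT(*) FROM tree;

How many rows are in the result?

Base: (n32, d=0).
Iteration 1: edges from {n32} -> (n31, d=1), (n4, d=1).
Iteration 2: edges from {n31,n4} -> (n23, d=2).
Iteration 3: no outgoing edges from {n23}; recursion stops.
Total rows emitted: 4.

4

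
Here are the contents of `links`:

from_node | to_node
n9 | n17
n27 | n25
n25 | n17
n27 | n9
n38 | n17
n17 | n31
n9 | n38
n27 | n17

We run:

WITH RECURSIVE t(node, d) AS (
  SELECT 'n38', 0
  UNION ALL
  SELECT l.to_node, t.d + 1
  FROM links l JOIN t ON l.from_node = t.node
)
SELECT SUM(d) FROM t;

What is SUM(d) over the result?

3

Base: (n38, d=0).
Iteration 1: edges from {n38} -> (n17, d=1).
Iteration 2: edges from {n17} -> (n31, d=2).
Iteration 3: no outgoing edges from {n31}; recursion stops.
SUM(d) = 0 + 1 + 2 = 3.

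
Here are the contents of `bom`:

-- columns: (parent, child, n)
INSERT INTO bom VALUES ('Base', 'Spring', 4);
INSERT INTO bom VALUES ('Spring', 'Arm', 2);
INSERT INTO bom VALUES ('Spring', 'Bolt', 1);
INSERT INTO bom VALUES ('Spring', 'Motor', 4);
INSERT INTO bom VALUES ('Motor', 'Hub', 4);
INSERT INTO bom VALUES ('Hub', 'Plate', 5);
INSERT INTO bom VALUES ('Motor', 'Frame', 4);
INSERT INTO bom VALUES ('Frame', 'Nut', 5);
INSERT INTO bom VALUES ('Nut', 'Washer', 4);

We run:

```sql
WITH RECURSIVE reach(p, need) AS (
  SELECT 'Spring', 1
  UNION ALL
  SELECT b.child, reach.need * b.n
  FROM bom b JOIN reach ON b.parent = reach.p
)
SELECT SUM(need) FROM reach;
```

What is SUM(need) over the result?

Base: (Spring, need=1).
Iteration 1: components of {Spring} -> Arm = 1*2 = 2, Bolt = 1*1 = 1, Motor = 1*4 = 4.
Iteration 2: components of {Arm,Bolt,Motor} -> Frame = 4*4 = 16, Hub = 4*4 = 16.
Iteration 3: components of {Frame,Hub} -> Nut = 16*5 = 80, Plate = 16*5 = 80.
Iteration 4: components of {Nut,Plate} -> Washer = 80*4 = 320.
Iteration 5: no further components; recursion stops.
SUM(need) = 1 + 2 + 1 + 4 + 16 + 16 + 80 + 80 + 320 = 520.

520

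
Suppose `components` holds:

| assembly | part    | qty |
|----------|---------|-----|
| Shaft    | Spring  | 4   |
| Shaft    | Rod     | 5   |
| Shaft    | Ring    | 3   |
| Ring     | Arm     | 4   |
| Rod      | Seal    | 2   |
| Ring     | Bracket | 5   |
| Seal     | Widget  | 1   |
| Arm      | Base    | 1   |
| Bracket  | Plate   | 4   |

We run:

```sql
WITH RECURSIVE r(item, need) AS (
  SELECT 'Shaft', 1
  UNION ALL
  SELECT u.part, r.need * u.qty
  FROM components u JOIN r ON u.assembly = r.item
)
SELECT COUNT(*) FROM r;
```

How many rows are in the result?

Base: (Shaft, need=1).
Iteration 1: components of {Shaft} -> Ring = 1*3 = 3, Rod = 1*5 = 5, Spring = 1*4 = 4.
Iteration 2: components of {Ring,Rod,Spring} -> Arm = 3*4 = 12, Bracket = 3*5 = 15, Seal = 5*2 = 10.
Iteration 3: components of {Arm,Bracket,Seal} -> Base = 12*1 = 12, Plate = 15*4 = 60, Widget = 10*1 = 10.
Iteration 4: no further components; recursion stops.
Total rows emitted: 10.

10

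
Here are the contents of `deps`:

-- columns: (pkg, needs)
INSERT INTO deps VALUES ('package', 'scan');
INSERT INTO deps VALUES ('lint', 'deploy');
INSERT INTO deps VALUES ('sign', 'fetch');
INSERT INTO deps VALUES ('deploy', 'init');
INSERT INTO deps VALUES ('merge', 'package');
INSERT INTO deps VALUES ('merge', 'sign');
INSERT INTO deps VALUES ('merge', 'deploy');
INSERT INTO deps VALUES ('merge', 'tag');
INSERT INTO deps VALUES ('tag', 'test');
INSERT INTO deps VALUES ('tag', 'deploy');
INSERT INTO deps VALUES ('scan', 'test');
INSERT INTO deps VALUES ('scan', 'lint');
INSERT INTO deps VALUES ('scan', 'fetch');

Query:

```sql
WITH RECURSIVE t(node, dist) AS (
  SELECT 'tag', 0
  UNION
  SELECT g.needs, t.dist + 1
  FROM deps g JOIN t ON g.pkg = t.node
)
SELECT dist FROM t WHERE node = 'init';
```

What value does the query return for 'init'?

2

Base: (tag, dist=0).
Iteration 1: edges from {tag} -> (deploy, dist=1), (test, dist=1).
Iteration 2: edges from {deploy,test} -> (init, dist=2).
Iteration 3: no outgoing edges from {init}; recursion stops.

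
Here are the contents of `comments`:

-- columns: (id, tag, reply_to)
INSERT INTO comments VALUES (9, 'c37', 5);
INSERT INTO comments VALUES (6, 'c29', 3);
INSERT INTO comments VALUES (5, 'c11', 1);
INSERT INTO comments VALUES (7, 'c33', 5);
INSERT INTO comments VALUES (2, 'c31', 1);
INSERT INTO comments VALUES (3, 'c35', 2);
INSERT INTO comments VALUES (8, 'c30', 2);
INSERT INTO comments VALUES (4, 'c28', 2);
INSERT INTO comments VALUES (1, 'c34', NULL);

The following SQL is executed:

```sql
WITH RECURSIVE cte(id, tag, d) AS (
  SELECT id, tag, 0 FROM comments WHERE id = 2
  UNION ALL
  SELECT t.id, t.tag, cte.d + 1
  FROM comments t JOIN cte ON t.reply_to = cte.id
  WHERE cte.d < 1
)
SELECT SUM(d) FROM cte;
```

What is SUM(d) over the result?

3

Base: id=2 (c31) at d 0.
Iteration 1: rows with reply_to in {2} -> c35 (id 3, d 1), c28 (id 4, d 1), c30 (id 8, d 1).
Iteration 2: d < 1 fails for all current rows; recursion stops.
SUM(d) = 0 + 1 + 1 + 1 = 3.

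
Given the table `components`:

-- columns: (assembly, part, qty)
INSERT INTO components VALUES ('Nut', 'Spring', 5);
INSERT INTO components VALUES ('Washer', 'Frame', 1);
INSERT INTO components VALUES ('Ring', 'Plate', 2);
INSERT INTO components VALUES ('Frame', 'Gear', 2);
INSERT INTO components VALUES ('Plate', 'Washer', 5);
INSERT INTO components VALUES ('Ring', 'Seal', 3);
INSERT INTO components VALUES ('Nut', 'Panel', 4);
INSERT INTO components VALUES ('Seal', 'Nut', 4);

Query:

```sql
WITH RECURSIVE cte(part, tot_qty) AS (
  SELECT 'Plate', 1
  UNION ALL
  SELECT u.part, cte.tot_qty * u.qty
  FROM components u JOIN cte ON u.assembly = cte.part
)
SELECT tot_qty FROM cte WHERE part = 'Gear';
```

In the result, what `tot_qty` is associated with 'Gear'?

10

Base: (Plate, tot_qty=1).
Iteration 1: components of {Plate} -> Washer = 1*5 = 5.
Iteration 2: components of {Washer} -> Frame = 5*1 = 5.
Iteration 3: components of {Frame} -> Gear = 5*2 = 10.
Iteration 4: no further components; recursion stops.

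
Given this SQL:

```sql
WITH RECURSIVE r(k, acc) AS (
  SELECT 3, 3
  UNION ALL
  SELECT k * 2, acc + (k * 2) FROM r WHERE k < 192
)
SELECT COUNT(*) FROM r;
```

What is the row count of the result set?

7

Base: k=3, acc=3.
Iteration 1: 3 < 192 holds -> k = 3 * 2 = 6, acc = 3 + 6 = 9.
Iteration 2: 6 < 192 holds -> k = 6 * 2 = 12, acc = 9 + 12 = 21.
Iteration 3: 12 < 192 holds -> k = 12 * 2 = 24, acc = 21 + 24 = 45.
Iteration 4: 24 < 192 holds -> k = 24 * 2 = 48, acc = 45 + 48 = 93.
Iteration 5: 48 < 192 holds -> k = 48 * 2 = 96, acc = 93 + 96 = 189.
Iteration 6: 96 < 192 holds -> k = 96 * 2 = 192, acc = 189 + 192 = 381.
Iteration 7: 192 < 192 fails; recursion stops.
Total rows emitted: 7.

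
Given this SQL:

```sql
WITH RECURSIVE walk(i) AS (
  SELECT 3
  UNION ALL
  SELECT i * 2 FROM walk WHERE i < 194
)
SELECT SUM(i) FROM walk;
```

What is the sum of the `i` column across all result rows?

765

Base: i=3.
Iteration 1: 3 < 194 holds -> i = 3 * 2 = 6.
Iteration 2: 6 < 194 holds -> i = 6 * 2 = 12.
Iteration 3: 12 < 194 holds -> i = 12 * 2 = 24.
Iteration 4: 24 < 194 holds -> i = 24 * 2 = 48.
Iteration 5: 48 < 194 holds -> i = 48 * 2 = 96.
Iteration 6: 96 < 194 holds -> i = 96 * 2 = 192.
Iteration 7: 192 < 194 holds -> i = 192 * 2 = 384.
Iteration 8: 384 < 194 fails; recursion stops.
SUM(i) = 3 + 6 + 12 + 24 + 48 + 96 + 192 + 384 = 765.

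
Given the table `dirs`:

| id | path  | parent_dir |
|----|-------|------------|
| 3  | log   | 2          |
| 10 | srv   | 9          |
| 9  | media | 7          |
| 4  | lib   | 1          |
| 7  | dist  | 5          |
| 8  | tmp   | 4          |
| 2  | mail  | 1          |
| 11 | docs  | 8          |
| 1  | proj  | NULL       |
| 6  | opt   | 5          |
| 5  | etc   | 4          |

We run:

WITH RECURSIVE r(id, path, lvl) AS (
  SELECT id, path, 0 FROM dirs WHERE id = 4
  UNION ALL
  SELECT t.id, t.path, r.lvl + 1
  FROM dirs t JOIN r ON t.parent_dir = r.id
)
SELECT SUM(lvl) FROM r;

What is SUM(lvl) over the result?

Base: id=4 (lib) at lvl 0.
Iteration 1: rows with parent_dir in {4} -> etc (id 5, lvl 1), tmp (id 8, lvl 1).
Iteration 2: rows with parent_dir in {5,8} -> opt (id 6, lvl 2), dist (id 7, lvl 2), docs (id 11, lvl 2).
Iteration 3: rows with parent_dir in {6,7,11} -> media (id 9, lvl 3).
Iteration 4: rows with parent_dir in {9} -> srv (id 10, lvl 4).
Iteration 5: no rows with parent_dir in {10}; recursion stops.
SUM(lvl) = 0 + 1 + 1 + 2 + 2 + 2 + 3 + 4 = 15.

15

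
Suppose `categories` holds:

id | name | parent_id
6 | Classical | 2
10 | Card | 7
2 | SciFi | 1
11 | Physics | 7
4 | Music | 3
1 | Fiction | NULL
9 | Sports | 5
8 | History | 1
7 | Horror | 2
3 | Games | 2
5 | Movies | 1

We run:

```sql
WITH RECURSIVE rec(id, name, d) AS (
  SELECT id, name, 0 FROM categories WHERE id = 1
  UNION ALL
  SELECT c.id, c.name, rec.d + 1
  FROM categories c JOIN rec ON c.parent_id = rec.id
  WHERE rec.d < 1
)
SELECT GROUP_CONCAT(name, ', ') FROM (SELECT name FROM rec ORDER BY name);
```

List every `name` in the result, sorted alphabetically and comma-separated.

Fiction, History, Movies, SciFi

Base: id=1 (Fiction) at d 0.
Iteration 1: rows with parent_id in {1} -> SciFi (id 2, d 1), Movies (id 5, d 1), History (id 8, d 1).
Iteration 2: d < 1 fails for all current rows; recursion stops.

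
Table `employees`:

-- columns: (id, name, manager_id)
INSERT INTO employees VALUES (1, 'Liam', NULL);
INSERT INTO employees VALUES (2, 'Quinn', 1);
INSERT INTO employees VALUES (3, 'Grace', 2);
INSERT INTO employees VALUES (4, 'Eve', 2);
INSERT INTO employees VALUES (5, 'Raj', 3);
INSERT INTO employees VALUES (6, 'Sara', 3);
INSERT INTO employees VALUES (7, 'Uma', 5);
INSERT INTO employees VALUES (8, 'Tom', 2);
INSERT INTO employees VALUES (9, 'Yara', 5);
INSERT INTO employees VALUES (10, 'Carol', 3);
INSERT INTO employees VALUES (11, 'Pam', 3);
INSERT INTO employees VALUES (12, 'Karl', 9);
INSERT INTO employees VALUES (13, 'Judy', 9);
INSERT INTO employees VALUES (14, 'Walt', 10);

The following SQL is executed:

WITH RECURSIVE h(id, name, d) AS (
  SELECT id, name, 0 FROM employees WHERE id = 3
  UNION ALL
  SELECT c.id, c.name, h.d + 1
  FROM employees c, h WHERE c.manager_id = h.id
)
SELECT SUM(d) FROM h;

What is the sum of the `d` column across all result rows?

16

Base: id=3 (Grace) at d 0.
Iteration 1: rows with manager_id in {3} -> Raj (id 5, d 1), Sara (id 6, d 1), Carol (id 10, d 1), Pam (id 11, d 1).
Iteration 2: rows with manager_id in {5,6,10,11} -> Uma (id 7, d 2), Yara (id 9, d 2), Walt (id 14, d 2).
Iteration 3: rows with manager_id in {7,9,14} -> Karl (id 12, d 3), Judy (id 13, d 3).
Iteration 4: no rows with manager_id in {12,13}; recursion stops.
SUM(d) = 0 + 1 + 1 + 1 + 1 + 2 + 2 + 2 + 3 + 3 = 16.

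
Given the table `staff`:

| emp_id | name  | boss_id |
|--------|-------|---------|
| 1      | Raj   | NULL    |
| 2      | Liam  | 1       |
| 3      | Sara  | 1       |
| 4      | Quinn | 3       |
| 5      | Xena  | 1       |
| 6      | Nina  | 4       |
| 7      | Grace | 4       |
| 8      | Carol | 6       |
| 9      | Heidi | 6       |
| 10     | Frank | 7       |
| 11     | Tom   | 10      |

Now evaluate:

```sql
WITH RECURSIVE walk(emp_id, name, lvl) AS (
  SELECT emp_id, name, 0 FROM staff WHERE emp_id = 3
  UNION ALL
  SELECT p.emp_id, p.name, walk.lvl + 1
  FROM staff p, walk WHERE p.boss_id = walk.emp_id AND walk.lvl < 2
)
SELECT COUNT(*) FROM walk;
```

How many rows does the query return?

Base: emp_id=3 (Sara) at lvl 0.
Iteration 1: rows with boss_id in {3} -> Quinn (id 4, lvl 1).
Iteration 2: rows with boss_id in {4} -> Nina (id 6, lvl 2), Grace (id 7, lvl 2).
Iteration 3: lvl < 2 fails for all current rows; recursion stops.
Total rows emitted: 4.

4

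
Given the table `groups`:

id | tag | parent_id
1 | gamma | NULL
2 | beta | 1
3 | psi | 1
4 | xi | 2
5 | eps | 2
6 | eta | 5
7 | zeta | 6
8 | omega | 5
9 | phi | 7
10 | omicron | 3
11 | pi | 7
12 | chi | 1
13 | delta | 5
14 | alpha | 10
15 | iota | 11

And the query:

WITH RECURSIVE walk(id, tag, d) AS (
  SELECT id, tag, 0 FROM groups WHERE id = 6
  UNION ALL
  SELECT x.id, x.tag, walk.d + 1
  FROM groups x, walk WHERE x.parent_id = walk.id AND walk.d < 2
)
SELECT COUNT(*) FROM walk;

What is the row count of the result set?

Base: id=6 (eta) at d 0.
Iteration 1: rows with parent_id in {6} -> zeta (id 7, d 1).
Iteration 2: rows with parent_id in {7} -> phi (id 9, d 2), pi (id 11, d 2).
Iteration 3: d < 2 fails for all current rows; recursion stops.
Total rows emitted: 4.

4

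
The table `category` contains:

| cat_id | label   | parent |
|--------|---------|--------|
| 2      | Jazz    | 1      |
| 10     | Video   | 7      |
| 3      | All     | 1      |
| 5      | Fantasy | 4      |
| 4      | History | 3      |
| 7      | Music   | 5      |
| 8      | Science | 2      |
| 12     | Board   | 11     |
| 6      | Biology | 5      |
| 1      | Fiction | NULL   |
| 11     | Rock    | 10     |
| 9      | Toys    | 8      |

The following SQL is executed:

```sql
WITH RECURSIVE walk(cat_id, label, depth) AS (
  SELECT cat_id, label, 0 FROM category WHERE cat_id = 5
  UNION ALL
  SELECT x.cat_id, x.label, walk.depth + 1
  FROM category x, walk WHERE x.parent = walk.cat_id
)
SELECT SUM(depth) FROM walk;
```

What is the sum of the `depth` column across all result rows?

11

Base: cat_id=5 (Fantasy) at depth 0.
Iteration 1: rows with parent in {5} -> Biology (id 6, depth 1), Music (id 7, depth 1).
Iteration 2: rows with parent in {6,7} -> Video (id 10, depth 2).
Iteration 3: rows with parent in {10} -> Rock (id 11, depth 3).
Iteration 4: rows with parent in {11} -> Board (id 12, depth 4).
Iteration 5: no rows with parent in {12}; recursion stops.
SUM(depth) = 0 + 1 + 1 + 2 + 3 + 4 = 11.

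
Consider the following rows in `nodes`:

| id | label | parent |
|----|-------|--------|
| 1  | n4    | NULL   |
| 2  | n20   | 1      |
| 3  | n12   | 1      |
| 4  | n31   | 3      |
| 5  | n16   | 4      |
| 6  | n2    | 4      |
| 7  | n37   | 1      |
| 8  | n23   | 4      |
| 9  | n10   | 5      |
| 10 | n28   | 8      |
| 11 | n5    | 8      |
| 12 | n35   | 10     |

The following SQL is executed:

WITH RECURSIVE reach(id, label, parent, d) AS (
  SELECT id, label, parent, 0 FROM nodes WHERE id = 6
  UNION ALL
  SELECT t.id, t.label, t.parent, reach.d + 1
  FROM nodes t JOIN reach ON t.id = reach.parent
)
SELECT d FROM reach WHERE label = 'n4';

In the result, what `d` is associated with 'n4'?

3

Base: id=6 (n2), parent=4, d 0.
Iteration 1: join on id=4 -> n31 (id 4, parent=3, d 1).
Iteration 2: join on id=3 -> n12 (id 3, parent=1, d 2).
Iteration 3: join on id=1 -> n4 (id 1, parent=NULL, d 3).
Iteration 4: parent is NULL; no match; recursion stops.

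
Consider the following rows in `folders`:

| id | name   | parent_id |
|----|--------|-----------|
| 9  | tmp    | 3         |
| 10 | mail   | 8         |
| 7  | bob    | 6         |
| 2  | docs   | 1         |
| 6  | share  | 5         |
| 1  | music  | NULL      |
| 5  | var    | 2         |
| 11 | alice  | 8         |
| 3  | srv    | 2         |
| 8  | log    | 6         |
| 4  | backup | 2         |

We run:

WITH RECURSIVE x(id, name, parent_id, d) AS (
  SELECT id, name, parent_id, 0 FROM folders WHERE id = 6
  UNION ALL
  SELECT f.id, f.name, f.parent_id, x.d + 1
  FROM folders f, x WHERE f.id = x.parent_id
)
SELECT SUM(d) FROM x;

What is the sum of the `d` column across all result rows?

Base: id=6 (share), parent_id=5, d 0.
Iteration 1: join on id=5 -> var (id 5, parent_id=2, d 1).
Iteration 2: join on id=2 -> docs (id 2, parent_id=1, d 2).
Iteration 3: join on id=1 -> music (id 1, parent_id=NULL, d 3).
Iteration 4: parent_id is NULL; no match; recursion stops.
SUM(d) = 0 + 1 + 2 + 3 = 6.

6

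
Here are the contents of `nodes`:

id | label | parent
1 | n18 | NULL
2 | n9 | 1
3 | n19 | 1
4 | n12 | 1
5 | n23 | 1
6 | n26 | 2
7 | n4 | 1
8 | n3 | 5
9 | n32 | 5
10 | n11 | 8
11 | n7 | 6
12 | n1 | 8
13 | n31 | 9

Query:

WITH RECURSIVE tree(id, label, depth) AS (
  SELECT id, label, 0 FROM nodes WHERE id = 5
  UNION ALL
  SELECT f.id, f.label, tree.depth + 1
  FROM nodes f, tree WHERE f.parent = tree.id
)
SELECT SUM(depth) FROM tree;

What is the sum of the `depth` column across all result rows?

Base: id=5 (n23) at depth 0.
Iteration 1: rows with parent in {5} -> n3 (id 8, depth 1), n32 (id 9, depth 1).
Iteration 2: rows with parent in {8,9} -> n11 (id 10, depth 2), n1 (id 12, depth 2), n31 (id 13, depth 2).
Iteration 3: no rows with parent in {10,12,13}; recursion stops.
SUM(depth) = 0 + 1 + 1 + 2 + 2 + 2 = 8.

8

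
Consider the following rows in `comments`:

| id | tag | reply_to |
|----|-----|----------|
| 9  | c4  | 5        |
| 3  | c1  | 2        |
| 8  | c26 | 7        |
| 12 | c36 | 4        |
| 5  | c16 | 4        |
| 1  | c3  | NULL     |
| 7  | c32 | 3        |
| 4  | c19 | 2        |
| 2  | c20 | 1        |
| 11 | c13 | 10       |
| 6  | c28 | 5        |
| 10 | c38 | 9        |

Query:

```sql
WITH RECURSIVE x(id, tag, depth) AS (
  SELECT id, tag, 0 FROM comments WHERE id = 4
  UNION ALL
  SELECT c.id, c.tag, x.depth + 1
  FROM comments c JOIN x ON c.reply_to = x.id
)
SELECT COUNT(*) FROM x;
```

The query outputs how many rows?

7

Base: id=4 (c19) at depth 0.
Iteration 1: rows with reply_to in {4} -> c16 (id 5, depth 1), c36 (id 12, depth 1).
Iteration 2: rows with reply_to in {5,12} -> c28 (id 6, depth 2), c4 (id 9, depth 2).
Iteration 3: rows with reply_to in {6,9} -> c38 (id 10, depth 3).
Iteration 4: rows with reply_to in {10} -> c13 (id 11, depth 4).
Iteration 5: no rows with reply_to in {11}; recursion stops.
Total rows emitted: 7.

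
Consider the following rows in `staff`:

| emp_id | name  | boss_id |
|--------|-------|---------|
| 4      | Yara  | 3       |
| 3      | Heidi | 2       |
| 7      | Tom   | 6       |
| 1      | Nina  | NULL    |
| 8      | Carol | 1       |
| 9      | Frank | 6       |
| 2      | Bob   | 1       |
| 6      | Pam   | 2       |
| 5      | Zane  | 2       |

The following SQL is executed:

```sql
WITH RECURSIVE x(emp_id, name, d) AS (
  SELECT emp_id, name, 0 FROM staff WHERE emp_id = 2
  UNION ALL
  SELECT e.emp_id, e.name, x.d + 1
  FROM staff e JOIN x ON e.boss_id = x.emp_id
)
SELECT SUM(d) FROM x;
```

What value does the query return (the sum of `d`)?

9

Base: emp_id=2 (Bob) at d 0.
Iteration 1: rows with boss_id in {2} -> Heidi (id 3, d 1), Zane (id 5, d 1), Pam (id 6, d 1).
Iteration 2: rows with boss_id in {3,5,6} -> Yara (id 4, d 2), Tom (id 7, d 2), Frank (id 9, d 2).
Iteration 3: no rows with boss_id in {4,7,9}; recursion stops.
SUM(d) = 0 + 1 + 1 + 1 + 2 + 2 + 2 = 9.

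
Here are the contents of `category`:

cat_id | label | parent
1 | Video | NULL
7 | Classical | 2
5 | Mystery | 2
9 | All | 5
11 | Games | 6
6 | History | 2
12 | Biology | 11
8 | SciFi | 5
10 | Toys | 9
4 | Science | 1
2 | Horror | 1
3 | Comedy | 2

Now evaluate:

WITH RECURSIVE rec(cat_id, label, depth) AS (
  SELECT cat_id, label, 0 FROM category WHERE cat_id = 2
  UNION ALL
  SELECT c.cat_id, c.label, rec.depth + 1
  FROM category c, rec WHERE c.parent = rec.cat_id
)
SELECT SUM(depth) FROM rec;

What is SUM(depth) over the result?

Base: cat_id=2 (Horror) at depth 0.
Iteration 1: rows with parent in {2} -> Comedy (id 3, depth 1), Mystery (id 5, depth 1), History (id 6, depth 1), Classical (id 7, depth 1).
Iteration 2: rows with parent in {3,5,6,7} -> SciFi (id 8, depth 2), All (id 9, depth 2), Games (id 11, depth 2).
Iteration 3: rows with parent in {8,9,11} -> Toys (id 10, depth 3), Biology (id 12, depth 3).
Iteration 4: no rows with parent in {10,12}; recursion stops.
SUM(depth) = 0 + 1 + 1 + 1 + 1 + 2 + 2 + 2 + 3 + 3 = 16.

16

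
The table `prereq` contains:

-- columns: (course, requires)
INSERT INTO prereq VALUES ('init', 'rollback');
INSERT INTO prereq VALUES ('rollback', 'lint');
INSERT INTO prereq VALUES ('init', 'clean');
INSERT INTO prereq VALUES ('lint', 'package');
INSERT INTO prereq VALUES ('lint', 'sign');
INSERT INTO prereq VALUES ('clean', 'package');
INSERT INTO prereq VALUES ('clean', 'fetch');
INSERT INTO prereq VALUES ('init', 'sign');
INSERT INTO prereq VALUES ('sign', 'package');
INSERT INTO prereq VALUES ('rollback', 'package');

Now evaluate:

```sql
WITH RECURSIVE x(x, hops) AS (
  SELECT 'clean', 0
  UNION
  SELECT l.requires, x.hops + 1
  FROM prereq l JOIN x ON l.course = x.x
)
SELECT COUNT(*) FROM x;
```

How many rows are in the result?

Base: (clean, hops=0).
Iteration 1: edges from {clean} -> (fetch, hops=1), (package, hops=1).
Iteration 2: no outgoing edges from {fetch,package}; recursion stops.
Total rows emitted: 3.

3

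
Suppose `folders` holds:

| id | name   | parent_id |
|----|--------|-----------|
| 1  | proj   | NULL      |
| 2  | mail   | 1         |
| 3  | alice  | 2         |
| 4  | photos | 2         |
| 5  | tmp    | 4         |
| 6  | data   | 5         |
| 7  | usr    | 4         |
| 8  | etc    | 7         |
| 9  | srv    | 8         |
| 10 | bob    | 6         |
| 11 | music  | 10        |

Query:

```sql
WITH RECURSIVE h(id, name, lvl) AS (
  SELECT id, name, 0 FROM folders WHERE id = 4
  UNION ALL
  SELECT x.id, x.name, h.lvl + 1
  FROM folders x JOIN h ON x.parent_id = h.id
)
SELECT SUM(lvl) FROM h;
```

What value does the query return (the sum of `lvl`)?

16

Base: id=4 (photos) at lvl 0.
Iteration 1: rows with parent_id in {4} -> tmp (id 5, lvl 1), usr (id 7, lvl 1).
Iteration 2: rows with parent_id in {5,7} -> data (id 6, lvl 2), etc (id 8, lvl 2).
Iteration 3: rows with parent_id in {6,8} -> srv (id 9, lvl 3), bob (id 10, lvl 3).
Iteration 4: rows with parent_id in {9,10} -> music (id 11, lvl 4).
Iteration 5: no rows with parent_id in {11}; recursion stops.
SUM(lvl) = 0 + 1 + 1 + 2 + 2 + 3 + 3 + 4 = 16.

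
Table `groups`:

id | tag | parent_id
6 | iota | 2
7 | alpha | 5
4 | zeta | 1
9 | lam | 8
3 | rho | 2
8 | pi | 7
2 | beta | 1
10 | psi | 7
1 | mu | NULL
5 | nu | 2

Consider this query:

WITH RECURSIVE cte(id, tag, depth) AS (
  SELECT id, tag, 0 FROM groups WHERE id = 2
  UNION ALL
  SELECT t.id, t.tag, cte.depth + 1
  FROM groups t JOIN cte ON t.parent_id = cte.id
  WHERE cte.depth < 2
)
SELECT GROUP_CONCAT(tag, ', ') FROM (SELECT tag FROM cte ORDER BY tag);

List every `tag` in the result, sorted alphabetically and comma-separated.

alpha, beta, iota, nu, rho

Base: id=2 (beta) at depth 0.
Iteration 1: rows with parent_id in {2} -> rho (id 3, depth 1), nu (id 5, depth 1), iota (id 6, depth 1).
Iteration 2: rows with parent_id in {3,5,6} -> alpha (id 7, depth 2).
Iteration 3: depth < 2 fails for all current rows; recursion stops.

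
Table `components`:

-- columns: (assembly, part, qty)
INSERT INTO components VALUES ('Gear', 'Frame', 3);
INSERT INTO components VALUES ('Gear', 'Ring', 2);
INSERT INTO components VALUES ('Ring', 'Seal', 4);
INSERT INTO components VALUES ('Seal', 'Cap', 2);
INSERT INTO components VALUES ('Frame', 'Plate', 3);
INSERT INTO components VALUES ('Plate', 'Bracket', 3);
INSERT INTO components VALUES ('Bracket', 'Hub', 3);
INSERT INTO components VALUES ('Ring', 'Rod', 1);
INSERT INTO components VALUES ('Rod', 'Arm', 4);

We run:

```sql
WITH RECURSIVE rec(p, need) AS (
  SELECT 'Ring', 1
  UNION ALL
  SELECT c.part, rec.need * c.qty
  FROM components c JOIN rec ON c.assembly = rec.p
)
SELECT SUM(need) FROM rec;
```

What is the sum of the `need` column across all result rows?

Base: (Ring, need=1).
Iteration 1: components of {Ring} -> Rod = 1*1 = 1, Seal = 1*4 = 4.
Iteration 2: components of {Rod,Seal} -> Arm = 1*4 = 4, Cap = 4*2 = 8.
Iteration 3: no further components; recursion stops.
SUM(need) = 1 + 4 + 1 + 8 + 4 = 18.

18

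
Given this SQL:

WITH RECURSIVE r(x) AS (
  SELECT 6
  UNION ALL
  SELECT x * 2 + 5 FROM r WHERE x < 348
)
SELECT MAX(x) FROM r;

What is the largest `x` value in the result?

Base: x=6.
Iteration 1: 6 < 348 holds -> x = 6 * 2 + 5 = 17.
Iteration 2: 17 < 348 holds -> x = 17 * 2 + 5 = 39.
Iteration 3: 39 < 348 holds -> x = 39 * 2 + 5 = 83.
Iteration 4: 83 < 348 holds -> x = 83 * 2 + 5 = 171.
Iteration 5: 171 < 348 holds -> x = 171 * 2 + 5 = 347.
Iteration 6: 347 < 348 holds -> x = 347 * 2 + 5 = 699.
Iteration 7: 699 < 348 fails; recursion stops.
x values: 6, 17, 39, 83, 171, 347, 699; the maximum is 699.

699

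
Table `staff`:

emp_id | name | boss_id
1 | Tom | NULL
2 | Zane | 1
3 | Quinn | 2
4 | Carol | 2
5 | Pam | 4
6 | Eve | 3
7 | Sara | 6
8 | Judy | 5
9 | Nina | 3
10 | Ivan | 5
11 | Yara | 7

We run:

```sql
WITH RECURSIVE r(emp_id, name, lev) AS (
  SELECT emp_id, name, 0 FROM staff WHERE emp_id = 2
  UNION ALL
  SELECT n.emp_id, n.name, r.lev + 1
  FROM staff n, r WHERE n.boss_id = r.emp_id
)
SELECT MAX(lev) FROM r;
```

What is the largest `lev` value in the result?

4

Base: emp_id=2 (Zane) at lev 0.
Iteration 1: rows with boss_id in {2} -> Quinn (id 3, lev 1), Carol (id 4, lev 1).
Iteration 2: rows with boss_id in {3,4} -> Pam (id 5, lev 2), Eve (id 6, lev 2), Nina (id 9, lev 2).
Iteration 3: rows with boss_id in {5,6,9} -> Sara (id 7, lev 3), Judy (id 8, lev 3), Ivan (id 10, lev 3).
Iteration 4: rows with boss_id in {7,8,10} -> Yara (id 11, lev 4).
Iteration 5: no rows with boss_id in {11}; recursion stops.
lev values: 0, 1, 1, 2, 2, 2, 3, 3, 3, 4; the maximum is 4.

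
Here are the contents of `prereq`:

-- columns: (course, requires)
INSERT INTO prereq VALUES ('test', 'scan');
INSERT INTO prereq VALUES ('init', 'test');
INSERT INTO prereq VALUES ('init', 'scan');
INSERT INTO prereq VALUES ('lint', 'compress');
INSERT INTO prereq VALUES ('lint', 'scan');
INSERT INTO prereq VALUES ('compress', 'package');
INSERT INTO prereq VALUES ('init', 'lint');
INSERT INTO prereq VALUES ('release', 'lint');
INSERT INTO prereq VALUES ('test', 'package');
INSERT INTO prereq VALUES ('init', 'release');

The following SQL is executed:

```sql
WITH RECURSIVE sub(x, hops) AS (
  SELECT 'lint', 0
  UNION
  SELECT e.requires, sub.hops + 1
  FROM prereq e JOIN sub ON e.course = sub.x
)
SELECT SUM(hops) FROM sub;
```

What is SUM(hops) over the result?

Base: (lint, hops=0).
Iteration 1: edges from {lint} -> (compress, hops=1), (scan, hops=1).
Iteration 2: edges from {compress,scan} -> (package, hops=2).
Iteration 3: no outgoing edges from {package}; recursion stops.
SUM(hops) = 0 + 1 + 1 + 2 = 4.

4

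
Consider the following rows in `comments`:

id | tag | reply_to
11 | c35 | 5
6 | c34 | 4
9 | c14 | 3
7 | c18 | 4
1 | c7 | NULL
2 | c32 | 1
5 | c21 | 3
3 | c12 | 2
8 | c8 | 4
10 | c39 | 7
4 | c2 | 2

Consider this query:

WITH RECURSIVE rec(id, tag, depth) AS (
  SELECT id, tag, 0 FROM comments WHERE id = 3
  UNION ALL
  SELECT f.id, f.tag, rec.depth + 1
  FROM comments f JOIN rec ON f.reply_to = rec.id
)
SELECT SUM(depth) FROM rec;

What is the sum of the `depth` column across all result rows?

Base: id=3 (c12) at depth 0.
Iteration 1: rows with reply_to in {3} -> c21 (id 5, depth 1), c14 (id 9, depth 1).
Iteration 2: rows with reply_to in {5,9} -> c35 (id 11, depth 2).
Iteration 3: no rows with reply_to in {11}; recursion stops.
SUM(depth) = 0 + 1 + 1 + 2 = 4.

4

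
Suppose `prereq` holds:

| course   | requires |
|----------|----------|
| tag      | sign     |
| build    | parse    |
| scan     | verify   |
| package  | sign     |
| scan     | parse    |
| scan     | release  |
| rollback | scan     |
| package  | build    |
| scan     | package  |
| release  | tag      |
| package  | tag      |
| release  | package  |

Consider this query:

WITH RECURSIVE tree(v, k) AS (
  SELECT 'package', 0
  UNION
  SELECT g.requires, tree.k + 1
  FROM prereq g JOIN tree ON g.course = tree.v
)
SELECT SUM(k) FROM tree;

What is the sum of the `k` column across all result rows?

Base: (package, k=0).
Iteration 1: edges from {package} -> (build, k=1), (sign, k=1), (tag, k=1).
Iteration 2: edges from {build,sign,tag} -> (parse, k=2), (sign, k=2).
Iteration 3: no outgoing edges from {parse,sign}; recursion stops.
SUM(k) = 0 + 1 + 1 + 1 + 2 + 2 = 7.

7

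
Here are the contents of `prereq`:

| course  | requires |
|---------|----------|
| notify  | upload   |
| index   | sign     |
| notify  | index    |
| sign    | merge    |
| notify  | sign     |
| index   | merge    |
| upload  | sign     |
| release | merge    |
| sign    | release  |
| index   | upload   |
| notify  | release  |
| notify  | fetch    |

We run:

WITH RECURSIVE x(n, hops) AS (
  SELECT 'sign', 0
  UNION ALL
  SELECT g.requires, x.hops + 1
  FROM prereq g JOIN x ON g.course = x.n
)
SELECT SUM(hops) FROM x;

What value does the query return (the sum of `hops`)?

4

Base: (sign, hops=0).
Iteration 1: edges from {sign} -> (merge, hops=1), (release, hops=1).
Iteration 2: edges from {merge,release} -> (merge, hops=2).
Iteration 3: no outgoing edges from {merge}; recursion stops.
SUM(hops) = 0 + 1 + 1 + 2 = 4.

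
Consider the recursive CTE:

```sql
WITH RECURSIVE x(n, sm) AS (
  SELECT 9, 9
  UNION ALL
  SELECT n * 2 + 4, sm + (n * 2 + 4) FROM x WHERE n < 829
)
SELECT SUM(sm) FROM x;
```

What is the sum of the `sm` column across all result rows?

Base: n=9, sm=9.
Iteration 1: 9 < 829 holds -> n = 9 * 2 + 4 = 22, sm = 9 + 22 = 31.
Iteration 2: 22 < 829 holds -> n = 22 * 2 + 4 = 48, sm = 31 + 48 = 79.
Iteration 3: 48 < 829 holds -> n = 48 * 2 + 4 = 100, sm = 79 + 100 = 179.
Iteration 4: 100 < 829 holds -> n = 100 * 2 + 4 = 204, sm = 179 + 204 = 383.
Iteration 5: 204 < 829 holds -> n = 204 * 2 + 4 = 412, sm = 383 + 412 = 795.
Iteration 6: 412 < 829 holds -> n = 412 * 2 + 4 = 828, sm = 795 + 828 = 1623.
Iteration 7: 828 < 829 holds -> n = 828 * 2 + 4 = 1660, sm = 1623 + 1660 = 3283.
Iteration 8: 1660 < 829 fails; recursion stops.
SUM(sm) = 9 + 31 + 79 + 179 + 383 + 795 + 1623 + 3283 = 6382.

6382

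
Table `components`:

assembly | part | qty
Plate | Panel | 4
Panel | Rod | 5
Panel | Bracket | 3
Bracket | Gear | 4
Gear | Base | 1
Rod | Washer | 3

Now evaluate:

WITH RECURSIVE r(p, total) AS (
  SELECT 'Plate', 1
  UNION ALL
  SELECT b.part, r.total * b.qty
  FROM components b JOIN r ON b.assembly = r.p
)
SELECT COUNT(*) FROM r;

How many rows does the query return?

7

Base: (Plate, total=1).
Iteration 1: components of {Plate} -> Panel = 1*4 = 4.
Iteration 2: components of {Panel} -> Bracket = 4*3 = 12, Rod = 4*5 = 20.
Iteration 3: components of {Bracket,Rod} -> Gear = 12*4 = 48, Washer = 20*3 = 60.
Iteration 4: components of {Gear,Washer} -> Base = 48*1 = 48.
Iteration 5: no further components; recursion stops.
Total rows emitted: 7.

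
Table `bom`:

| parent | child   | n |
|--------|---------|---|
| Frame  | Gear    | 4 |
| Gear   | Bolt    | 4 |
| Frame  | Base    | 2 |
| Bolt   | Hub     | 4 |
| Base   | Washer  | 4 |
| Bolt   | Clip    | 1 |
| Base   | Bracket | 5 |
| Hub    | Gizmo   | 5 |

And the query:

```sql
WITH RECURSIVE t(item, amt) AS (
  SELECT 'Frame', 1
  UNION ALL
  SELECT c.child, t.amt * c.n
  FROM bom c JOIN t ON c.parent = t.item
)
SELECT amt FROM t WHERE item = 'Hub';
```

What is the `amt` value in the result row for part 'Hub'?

64

Base: (Frame, amt=1).
Iteration 1: components of {Frame} -> Base = 1*2 = 2, Gear = 1*4 = 4.
Iteration 2: components of {Base,Gear} -> Bolt = 4*4 = 16, Bracket = 2*5 = 10, Washer = 2*4 = 8.
Iteration 3: components of {Bolt,Bracket,Washer} -> Clip = 16*1 = 16, Hub = 16*4 = 64.
Iteration 4: components of {Clip,Hub} -> Gizmo = 64*5 = 320.
Iteration 5: no further components; recursion stops.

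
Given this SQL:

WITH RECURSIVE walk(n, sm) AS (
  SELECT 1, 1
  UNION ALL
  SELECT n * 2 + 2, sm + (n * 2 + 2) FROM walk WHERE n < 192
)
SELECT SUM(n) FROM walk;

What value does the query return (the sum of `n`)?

Base: n=1, sm=1.
Iteration 1: 1 < 192 holds -> n = 1 * 2 + 2 = 4, sm = 1 + 4 = 5.
Iteration 2: 4 < 192 holds -> n = 4 * 2 + 2 = 10, sm = 5 + 10 = 15.
Iteration 3: 10 < 192 holds -> n = 10 * 2 + 2 = 22, sm = 15 + 22 = 37.
Iteration 4: 22 < 192 holds -> n = 22 * 2 + 2 = 46, sm = 37 + 46 = 83.
Iteration 5: 46 < 192 holds -> n = 46 * 2 + 2 = 94, sm = 83 + 94 = 177.
Iteration 6: 94 < 192 holds -> n = 94 * 2 + 2 = 190, sm = 177 + 190 = 367.
Iteration 7: 190 < 192 holds -> n = 190 * 2 + 2 = 382, sm = 367 + 382 = 749.
Iteration 8: 382 < 192 fails; recursion stops.
SUM(n) = 1 + 4 + 10 + 22 + 46 + 94 + 190 + 382 = 749.

749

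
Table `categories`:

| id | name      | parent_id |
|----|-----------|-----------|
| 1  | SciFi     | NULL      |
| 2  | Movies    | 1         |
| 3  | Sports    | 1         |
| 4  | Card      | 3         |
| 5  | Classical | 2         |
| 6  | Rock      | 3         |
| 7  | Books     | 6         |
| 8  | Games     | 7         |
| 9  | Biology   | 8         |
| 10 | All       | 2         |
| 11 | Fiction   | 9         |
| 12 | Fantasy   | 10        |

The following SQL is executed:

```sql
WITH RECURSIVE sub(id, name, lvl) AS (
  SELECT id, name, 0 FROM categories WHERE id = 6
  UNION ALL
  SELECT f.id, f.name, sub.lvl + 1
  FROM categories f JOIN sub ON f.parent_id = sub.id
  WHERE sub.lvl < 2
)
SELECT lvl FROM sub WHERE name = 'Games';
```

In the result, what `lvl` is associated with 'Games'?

2

Base: id=6 (Rock) at lvl 0.
Iteration 1: rows with parent_id in {6} -> Books (id 7, lvl 1).
Iteration 2: rows with parent_id in {7} -> Games (id 8, lvl 2).
Iteration 3: lvl < 2 fails for all current rows; recursion stops.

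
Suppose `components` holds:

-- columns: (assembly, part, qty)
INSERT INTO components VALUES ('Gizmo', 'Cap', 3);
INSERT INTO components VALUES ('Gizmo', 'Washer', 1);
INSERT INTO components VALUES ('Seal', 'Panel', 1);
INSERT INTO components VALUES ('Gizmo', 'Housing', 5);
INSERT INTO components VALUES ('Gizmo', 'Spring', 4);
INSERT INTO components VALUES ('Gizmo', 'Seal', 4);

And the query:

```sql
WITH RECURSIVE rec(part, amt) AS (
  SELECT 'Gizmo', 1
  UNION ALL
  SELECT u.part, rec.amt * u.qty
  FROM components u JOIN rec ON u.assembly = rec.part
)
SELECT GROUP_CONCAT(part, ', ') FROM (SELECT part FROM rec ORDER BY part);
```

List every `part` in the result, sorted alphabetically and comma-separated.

Cap, Gizmo, Housing, Panel, Seal, Spring, Washer

Base: (Gizmo, amt=1).
Iteration 1: components of {Gizmo} -> Cap = 1*3 = 3, Housing = 1*5 = 5, Seal = 1*4 = 4, Spring = 1*4 = 4, Washer = 1*1 = 1.
Iteration 2: components of {Cap,Housing,Seal,Spring,Washer} -> Panel = 4*1 = 4.
Iteration 3: no further components; recursion stops.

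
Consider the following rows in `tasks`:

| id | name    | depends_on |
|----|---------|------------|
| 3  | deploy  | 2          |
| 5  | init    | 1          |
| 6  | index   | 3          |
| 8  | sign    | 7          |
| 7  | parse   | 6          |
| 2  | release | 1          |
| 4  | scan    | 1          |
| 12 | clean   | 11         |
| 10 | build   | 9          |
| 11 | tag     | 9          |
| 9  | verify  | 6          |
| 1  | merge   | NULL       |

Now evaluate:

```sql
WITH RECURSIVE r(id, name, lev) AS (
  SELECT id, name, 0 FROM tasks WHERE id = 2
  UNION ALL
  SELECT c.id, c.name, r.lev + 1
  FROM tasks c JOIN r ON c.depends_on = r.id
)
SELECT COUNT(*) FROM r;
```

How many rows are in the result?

Base: id=2 (release) at lev 0.
Iteration 1: rows with depends_on in {2} -> deploy (id 3, lev 1).
Iteration 2: rows with depends_on in {3} -> index (id 6, lev 2).
Iteration 3: rows with depends_on in {6} -> parse (id 7, lev 3), verify (id 9, lev 3).
Iteration 4: rows with depends_on in {7,9} -> sign (id 8, lev 4), build (id 10, lev 4), tag (id 11, lev 4).
Iteration 5: rows with depends_on in {8,10,11} -> clean (id 12, lev 5).
Iteration 6: no rows with depends_on in {12}; recursion stops.
Total rows emitted: 9.

9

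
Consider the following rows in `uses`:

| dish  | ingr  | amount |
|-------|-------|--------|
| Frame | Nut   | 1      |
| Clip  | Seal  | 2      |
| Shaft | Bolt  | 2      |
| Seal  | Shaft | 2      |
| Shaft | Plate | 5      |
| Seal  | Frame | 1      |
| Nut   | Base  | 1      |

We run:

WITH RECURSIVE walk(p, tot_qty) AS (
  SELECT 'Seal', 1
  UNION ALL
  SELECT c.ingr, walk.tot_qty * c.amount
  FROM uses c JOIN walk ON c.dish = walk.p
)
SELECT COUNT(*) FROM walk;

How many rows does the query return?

7

Base: (Seal, tot_qty=1).
Iteration 1: components of {Seal} -> Frame = 1*1 = 1, Shaft = 1*2 = 2.
Iteration 2: components of {Frame,Shaft} -> Bolt = 2*2 = 4, Nut = 1*1 = 1, Plate = 2*5 = 10.
Iteration 3: components of {Bolt,Nut,Plate} -> Base = 1*1 = 1.
Iteration 4: no further components; recursion stops.
Total rows emitted: 7.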